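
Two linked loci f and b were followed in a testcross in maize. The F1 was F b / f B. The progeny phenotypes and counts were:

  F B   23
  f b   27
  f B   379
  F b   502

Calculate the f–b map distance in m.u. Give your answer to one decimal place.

5.4 m.u.

The recombinant classes are F B and f b: 23 + 27 = 50.
Recombination frequency = 50/931 = 0.0537 ≈ 5.4%, i.e. 5.4 m.u.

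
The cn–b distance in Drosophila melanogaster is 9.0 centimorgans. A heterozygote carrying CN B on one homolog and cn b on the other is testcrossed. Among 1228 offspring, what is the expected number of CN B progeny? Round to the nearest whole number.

559

A map distance of 9.0 centimorgans corresponds to a recombination frequency of 0.090.
The F1 is CN B / cn b, so CN B is a parental gamete class with expected frequency (1 − r)/2 = 0.910/2 = 0.4550.
Expected number = 0.4550 × 1228 = 558.74 ≈ 559.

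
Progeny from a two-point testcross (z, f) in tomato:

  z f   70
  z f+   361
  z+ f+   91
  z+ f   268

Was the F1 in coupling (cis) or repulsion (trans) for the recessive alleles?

The two most frequent classes are z+ f (268) and z f+ (361); these are the parental (non-recombinant) types.
So the F1 carried z+ f on one chromosome and z f+ on the other — the recessive alleles are on opposite chromosomes (trans / repulsion).

trans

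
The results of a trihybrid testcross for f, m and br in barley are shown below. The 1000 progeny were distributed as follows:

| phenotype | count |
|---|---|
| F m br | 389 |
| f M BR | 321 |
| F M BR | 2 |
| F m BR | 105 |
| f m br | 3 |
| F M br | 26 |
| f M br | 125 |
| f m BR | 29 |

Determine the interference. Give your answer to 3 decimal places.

The two most frequent reciprocal classes, f M BR and F m br, are the parental types, so the F1 was f M BR / F m br.
The two rarest classes, F M BR and f m br, are the double crossovers. Comparing them with the parentals, only the f allele has switched, so f is the middle locus and the order is m – f – br.
m–f: (55 + 5)/1000 = 0.0600; f–br: (230 + 5)/1000 = 0.2350.
Expected DCO frequency = 0.0600 × 0.2350 ≈ 0.01410; observed = 5/1000 ≈ 0.00500.
Coefficient of coincidence = 0.00500/0.01410 ≈ 0.355; interference = 1 − 0.355 = 0.645.

0.645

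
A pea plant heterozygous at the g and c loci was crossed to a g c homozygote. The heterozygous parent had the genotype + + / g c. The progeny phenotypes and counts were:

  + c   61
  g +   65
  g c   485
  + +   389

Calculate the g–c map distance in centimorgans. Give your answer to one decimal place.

12.6 centimorgans

The recombinant classes are + c and g +: 61 + 65 = 126.
Recombination frequency = 126/1000 = 0.1260 ≈ 12.6%, i.e. 12.6 centimorgans.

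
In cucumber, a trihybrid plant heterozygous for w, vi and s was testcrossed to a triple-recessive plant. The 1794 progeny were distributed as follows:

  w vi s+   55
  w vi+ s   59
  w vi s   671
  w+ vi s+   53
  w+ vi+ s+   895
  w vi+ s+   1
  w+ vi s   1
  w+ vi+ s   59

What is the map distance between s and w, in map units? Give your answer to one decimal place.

The two most frequent reciprocal classes, w vi s and w+ vi+ s+, are the parental types, so the F1 was w vi s / w+ vi+ s+.
The two rarest classes, w+ vi s and w vi+ s+, are the double crossovers. Comparing them with the parentals, only the w allele has switched, so w is the middle locus and the order is vi – w – s.
Crossovers in the w–s interval produce the single-crossover classes w vi s+ and w+ vi+ s (55 + 59 = 114) plus the double crossovers (2).
RF(w–s) = (114 + 2) / 1794 = 116/1794 = 0.0647 → 6.5 map units.

6.5 map units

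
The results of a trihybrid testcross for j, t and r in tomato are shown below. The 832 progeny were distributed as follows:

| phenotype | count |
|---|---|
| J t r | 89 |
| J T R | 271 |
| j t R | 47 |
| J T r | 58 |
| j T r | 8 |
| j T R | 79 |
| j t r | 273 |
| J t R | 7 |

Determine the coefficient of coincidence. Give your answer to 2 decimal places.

0.57

The two most frequent reciprocal classes, J T R and j t r, are the parental types, so the F1 was J T R / j t r.
The two rarest classes, J t R and j T r, are the double crossovers. Comparing them with the parentals, only the t allele has switched, so t is the middle locus and the order is j – t – r.
j–t: (168 + 15)/832 = 0.2200; t–r: (105 + 15)/832 = 0.1442.
Expected DCO frequency = 0.2200 × 0.1442 ≈ 0.03172; observed = 15/832 ≈ 0.01803.
Coefficient of coincidence = 0.01803/0.03172 ≈ 0.57.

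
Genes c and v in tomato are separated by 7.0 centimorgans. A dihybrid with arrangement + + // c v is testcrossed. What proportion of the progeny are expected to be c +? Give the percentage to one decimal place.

A map distance of 7.0 centimorgans corresponds to a recombination frequency of 0.070.
The F1 is + + / c v, so c + is a recombinant gamete class with expected frequency r/2 = 0.070/2 = 0.0350.
That is 0.0350 = 3.5% of the progeny.

3.5%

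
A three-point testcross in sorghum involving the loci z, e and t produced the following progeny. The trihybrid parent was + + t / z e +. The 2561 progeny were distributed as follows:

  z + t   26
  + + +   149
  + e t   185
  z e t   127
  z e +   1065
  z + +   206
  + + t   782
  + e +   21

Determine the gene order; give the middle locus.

The two rarest classes, z + t and + e +, are the double crossovers. Comparing them with the parentals, only the z allele has switched, so z is the middle locus and the order is t – z – e.

z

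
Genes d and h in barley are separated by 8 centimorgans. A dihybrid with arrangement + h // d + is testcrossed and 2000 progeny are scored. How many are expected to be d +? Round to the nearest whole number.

920

A map distance of 8 centimorgans corresponds to a recombination frequency of 0.080.
The F1 is + h / d +, so d + is a parental gamete class with expected frequency (1 − r)/2 = 0.920/2 = 0.4600.
Expected number = 0.4600 × 2000 = 920.00 ≈ 920.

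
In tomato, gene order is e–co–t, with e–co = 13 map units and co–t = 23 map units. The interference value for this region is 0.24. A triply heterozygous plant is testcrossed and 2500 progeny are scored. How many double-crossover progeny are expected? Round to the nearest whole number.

Map distances give recombination frequencies of 0.130 and 0.230 for the two intervals.
With interference 0.24 (so coincidence = 0.76), expected double-crossover frequency = 0.130 × 0.230 × 0.76 = 0.02272.
Expected number = 0.02272 × 2500 = 56.81 ≈ 57.

57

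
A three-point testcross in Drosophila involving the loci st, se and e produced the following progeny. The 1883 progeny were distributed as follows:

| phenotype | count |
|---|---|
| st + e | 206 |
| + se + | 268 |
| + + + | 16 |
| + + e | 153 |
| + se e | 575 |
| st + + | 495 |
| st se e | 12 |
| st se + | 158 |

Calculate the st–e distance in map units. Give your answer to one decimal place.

26.7 map units

The two most frequent reciprocal classes, st + + and + se e, are the parental types, so the F1 was st + + / + se e.
The two rarest classes, + + + and st se e, are the double crossovers. Comparing them with the parentals, only the st allele has switched, so st is the middle locus and the order is se – st – e.
Crossovers in the st–e interval produce the single-crossover classes st + e and + se + (206 + 268 = 474) plus the double crossovers (28).
RF(st–e) = (474 + 28) / 1883 = 502/1883 = 0.2666 → 26.7 map units.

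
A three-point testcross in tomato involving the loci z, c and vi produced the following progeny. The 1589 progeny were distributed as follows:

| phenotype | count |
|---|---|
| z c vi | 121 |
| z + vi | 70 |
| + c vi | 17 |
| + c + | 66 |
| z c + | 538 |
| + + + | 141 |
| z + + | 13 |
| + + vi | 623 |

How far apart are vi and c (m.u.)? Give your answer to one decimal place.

The two most frequent reciprocal classes, + + vi and z c +, are the parental types, so the F1 was + + vi / z c +.
The two rarest classes, + c vi and z + +, are the double crossovers. Comparing them with the parentals, only the c allele has switched, so c is the middle locus and the order is vi – c – z.
Crossovers in the vi–c interval produce the single-crossover classes + + + and z c vi (141 + 121 = 262) plus the double crossovers (30).
RF(vi–c) = (262 + 30) / 1589 = 292/1589 = 0.1838 → 18.4 m.u.

18.4 m.u.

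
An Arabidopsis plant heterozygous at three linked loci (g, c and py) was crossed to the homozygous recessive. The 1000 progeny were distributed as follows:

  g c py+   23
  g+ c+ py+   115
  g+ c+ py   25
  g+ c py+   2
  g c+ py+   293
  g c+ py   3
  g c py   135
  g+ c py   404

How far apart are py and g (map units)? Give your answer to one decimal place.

The two most frequent reciprocal classes, g+ c py and g c+ py+, are the parental types, so the F1 was g+ c py / g c+ py+.
The two rarest classes, g+ c py+ and g c+ py, are the double crossovers. Comparing them with the parentals, only the py allele has switched, so py is the middle locus and the order is g – py – c.
Crossovers in the g–py interval produce the single-crossover classes g c py and g+ c+ py+ (135 + 115 = 250) plus the double crossovers (5).
RF(g–py) = (250 + 5) / 1000 = 255/1000 = 0.2550 → 25.5 map units.

25.5 map units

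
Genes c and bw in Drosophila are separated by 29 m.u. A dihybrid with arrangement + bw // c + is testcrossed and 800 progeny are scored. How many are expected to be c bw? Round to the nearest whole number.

A map distance of 29 m.u. corresponds to a recombination frequency of 0.290.
The F1 is + bw / c +, so c bw is a recombinant gamete class with expected frequency r/2 = 0.290/2 = 0.1450.
Expected number = 0.1450 × 800 = 116.00 ≈ 116.

116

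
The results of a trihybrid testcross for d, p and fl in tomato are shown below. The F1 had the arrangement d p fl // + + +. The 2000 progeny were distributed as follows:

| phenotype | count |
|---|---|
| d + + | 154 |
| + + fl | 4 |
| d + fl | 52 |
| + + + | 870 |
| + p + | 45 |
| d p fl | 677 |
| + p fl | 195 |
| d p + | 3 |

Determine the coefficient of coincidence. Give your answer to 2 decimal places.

The two rarest classes, d p + and + + fl, are the double crossovers. Comparing them with the parentals, only the fl allele has switched, so fl is the middle locus and the order is p – fl – d.
p–fl: (97 + 7)/2000 = 0.0520; fl–d: (349 + 7)/2000 = 0.1780.
Expected DCO frequency = 0.0520 × 0.1780 ≈ 0.00926; observed = 7/2000 ≈ 0.00350.
Coefficient of coincidence = 0.00350/0.00926 ≈ 0.38.

0.38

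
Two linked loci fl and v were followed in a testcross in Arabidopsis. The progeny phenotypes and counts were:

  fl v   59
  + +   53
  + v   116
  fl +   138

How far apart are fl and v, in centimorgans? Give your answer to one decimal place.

30.6 centimorgans

The two most frequent classes, + v (116) and fl + (138), are the parental types, so the F1 was + v / fl +.
The recombinant classes are + + and fl v: 53 + 59 = 112.
Recombination frequency = 112/366 = 0.3060 ≈ 30.6%, i.e. 30.6 centimorgans.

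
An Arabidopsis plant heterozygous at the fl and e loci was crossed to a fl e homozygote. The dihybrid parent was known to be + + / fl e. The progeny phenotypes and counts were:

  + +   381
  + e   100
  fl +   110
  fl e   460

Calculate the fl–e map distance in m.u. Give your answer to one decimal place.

The recombinant classes are + e and fl +: 100 + 110 = 210.
Recombination frequency = 210/1051 = 0.1998 ≈ 20.0%, i.e. 20.0 m.u.

20.0 m.u.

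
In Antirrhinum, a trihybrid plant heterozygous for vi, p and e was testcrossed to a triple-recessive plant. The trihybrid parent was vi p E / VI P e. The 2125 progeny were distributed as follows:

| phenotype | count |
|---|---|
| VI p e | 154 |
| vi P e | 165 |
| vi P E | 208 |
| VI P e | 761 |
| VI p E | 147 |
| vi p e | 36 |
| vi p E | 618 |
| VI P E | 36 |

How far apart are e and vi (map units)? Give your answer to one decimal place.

The two rarest classes, vi p e and VI P E, are the double crossovers. Comparing them with the parentals, only the e allele has switched, so e is the middle locus and the order is p – e – vi.
Crossovers in the e–vi interval produce the single-crossover classes VI p E and vi P e (147 + 165 = 312) plus the double crossovers (72).
RF(e–vi) = (312 + 72) / 2125 = 384/2125 = 0.1807 → 18.1 map units.

18.1 map units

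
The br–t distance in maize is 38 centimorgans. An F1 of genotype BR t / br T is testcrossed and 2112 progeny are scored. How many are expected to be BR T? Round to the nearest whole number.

A map distance of 38 centimorgans corresponds to a recombination frequency of 0.380.
The F1 is BR t / br T, so BR T is a recombinant gamete class with expected frequency r/2 = 0.380/2 = 0.1900.
Expected number = 0.1900 × 2112 = 401.28 ≈ 401.

401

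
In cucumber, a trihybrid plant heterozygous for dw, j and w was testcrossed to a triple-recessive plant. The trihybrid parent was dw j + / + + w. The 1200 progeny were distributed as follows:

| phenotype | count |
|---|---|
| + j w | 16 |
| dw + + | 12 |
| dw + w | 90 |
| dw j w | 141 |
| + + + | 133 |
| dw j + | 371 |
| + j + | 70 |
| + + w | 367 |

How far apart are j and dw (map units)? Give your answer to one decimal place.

The two rarest classes, dw + + and + j w, are the double crossovers. Comparing them with the parentals, only the j allele has switched, so j is the middle locus and the order is dw – j – w.
Crossovers in the dw–j interval produce the single-crossover classes + j + and dw + w (70 + 90 = 160) plus the double crossovers (28).
RF(dw–j) = (160 + 28) / 1200 = 188/1200 = 0.1567 → 15.7 map units.

15.7 map units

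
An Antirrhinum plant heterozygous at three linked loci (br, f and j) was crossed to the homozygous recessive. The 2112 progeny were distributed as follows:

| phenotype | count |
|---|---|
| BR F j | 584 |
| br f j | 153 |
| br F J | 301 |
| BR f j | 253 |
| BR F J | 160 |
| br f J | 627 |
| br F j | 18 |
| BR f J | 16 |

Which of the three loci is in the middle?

br

The two most frequent reciprocal classes, br f J and BR F j, are the parental types, so the F1 was br f J / BR F j.
The two rarest classes, BR f J and br F j, are the double crossovers. Comparing them with the parentals, only the br allele has switched, so br is the middle locus and the order is j – br – f.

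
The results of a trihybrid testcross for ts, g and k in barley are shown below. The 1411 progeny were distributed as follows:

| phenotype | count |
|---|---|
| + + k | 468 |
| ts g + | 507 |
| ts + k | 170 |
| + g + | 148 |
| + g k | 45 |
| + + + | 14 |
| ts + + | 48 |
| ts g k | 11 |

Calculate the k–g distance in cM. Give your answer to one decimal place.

The two most frequent reciprocal classes, + + k and ts g +, are the parental types, so the F1 was + + k / ts g +.
The two rarest classes, + + + and ts g k, are the double crossovers. Comparing them with the parentals, only the k allele has switched, so k is the middle locus and the order is ts – k – g.
Crossovers in the k–g interval produce the single-crossover classes + g k and ts + + (45 + 48 = 93) plus the double crossovers (25).
RF(k–g) = (93 + 25) / 1411 = 118/1411 = 0.0836 → 8.4 cM.

8.4 cM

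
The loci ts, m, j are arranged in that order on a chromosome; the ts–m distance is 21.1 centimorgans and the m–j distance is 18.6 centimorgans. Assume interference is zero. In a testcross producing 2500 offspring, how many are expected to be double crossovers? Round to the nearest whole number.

98

Map distances give recombination frequencies of 0.211 and 0.186 for the two intervals.
With no interference, expected double-crossover frequency = 0.211 × 0.186 = 0.03925.
Expected number = 0.03925 × 2500 = 98.12 ≈ 98.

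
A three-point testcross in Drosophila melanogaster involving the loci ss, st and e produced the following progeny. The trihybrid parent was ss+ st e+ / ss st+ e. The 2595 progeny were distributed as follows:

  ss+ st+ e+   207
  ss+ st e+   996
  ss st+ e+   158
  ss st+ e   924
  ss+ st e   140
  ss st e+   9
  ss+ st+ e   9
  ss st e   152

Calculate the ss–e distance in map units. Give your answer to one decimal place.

12.2 map units

The two rarest classes, ss st e+ and ss+ st+ e, are the double crossovers. Comparing them with the parentals, only the ss allele has switched, so ss is the middle locus and the order is st – ss – e.
Crossovers in the ss–e interval produce the single-crossover classes ss+ st e and ss st+ e+ (140 + 158 = 298) plus the double crossovers (18).
RF(ss–e) = (298 + 18) / 2595 = 316/2595 = 0.1218 → 12.2 map units.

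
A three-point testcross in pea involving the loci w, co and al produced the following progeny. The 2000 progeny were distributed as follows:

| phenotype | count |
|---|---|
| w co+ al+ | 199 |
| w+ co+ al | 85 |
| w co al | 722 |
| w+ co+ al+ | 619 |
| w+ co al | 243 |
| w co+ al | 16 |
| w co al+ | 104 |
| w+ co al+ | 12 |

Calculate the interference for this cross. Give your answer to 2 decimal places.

0.45

The two most frequent reciprocal classes, w co al and w+ co+ al+, are the parental types, so the F1 was w co al / w+ co+ al+.
The two rarest classes, w co+ al and w+ co al+, are the double crossovers. Comparing them with the parentals, only the co allele has switched, so co is the middle locus and the order is w – co – al.
w–co: (442 + 28)/2000 = 0.2350; co–al: (189 + 28)/2000 = 0.1085.
Expected DCO frequency = 0.2350 × 0.1085 ≈ 0.02550; observed = 28/2000 ≈ 0.01400.
Coefficient of coincidence = 0.01400/0.02550 ≈ 0.55; interference = 1 − 0.55 = 0.45.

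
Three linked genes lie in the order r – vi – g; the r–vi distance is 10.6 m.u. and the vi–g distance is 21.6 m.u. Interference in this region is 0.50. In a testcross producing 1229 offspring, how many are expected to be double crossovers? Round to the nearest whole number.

14

Map distances give recombination frequencies of 0.106 and 0.216 for the two intervals.
With interference 0.50 (so coincidence = 0.50), expected double-crossover frequency = 0.106 × 0.216 × 0.50 = 0.01145.
Expected number = 0.01145 × 1229 = 14.07 ≈ 14.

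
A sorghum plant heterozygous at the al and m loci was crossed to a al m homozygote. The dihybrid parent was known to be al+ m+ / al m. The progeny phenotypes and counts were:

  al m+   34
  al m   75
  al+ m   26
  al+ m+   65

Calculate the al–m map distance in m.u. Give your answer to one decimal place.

The recombinant classes are al+ m and al m+: 26 + 34 = 60.
Recombination frequency = 60/200 = 0.3000 ≈ 30.0%, i.e. 30.0 m.u.

30.0 m.u.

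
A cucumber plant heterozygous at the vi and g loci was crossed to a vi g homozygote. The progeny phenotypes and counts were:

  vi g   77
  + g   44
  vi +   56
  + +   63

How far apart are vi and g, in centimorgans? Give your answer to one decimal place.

41.7 centimorgans

The two most frequent classes, + + (63) and vi g (77), are the parental types, so the F1 was + + / vi g.
The recombinant classes are + g and vi +: 44 + 56 = 100.
Recombination frequency = 100/240 = 0.4167 ≈ 41.7%, i.e. 41.7 centimorgans.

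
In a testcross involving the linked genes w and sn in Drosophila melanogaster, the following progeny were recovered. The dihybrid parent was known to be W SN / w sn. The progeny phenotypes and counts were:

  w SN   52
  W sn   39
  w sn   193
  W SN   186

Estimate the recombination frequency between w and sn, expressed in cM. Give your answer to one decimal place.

The recombinant classes are W sn and w SN: 39 + 52 = 91.
Recombination frequency = 91/470 = 0.1936 ≈ 19.4%, i.e. 19.4 cM.

19.4 cM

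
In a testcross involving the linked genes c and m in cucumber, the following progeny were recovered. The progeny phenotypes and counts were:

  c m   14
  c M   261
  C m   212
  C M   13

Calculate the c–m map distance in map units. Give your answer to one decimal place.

5.4 map units

The two most frequent classes, C m (212) and c M (261), are the parental types, so the F1 was C m / c M.
The recombinant classes are C M and c m: 13 + 14 = 27.
Recombination frequency = 27/500 = 0.0540 ≈ 5.4%, i.e. 5.4 map units.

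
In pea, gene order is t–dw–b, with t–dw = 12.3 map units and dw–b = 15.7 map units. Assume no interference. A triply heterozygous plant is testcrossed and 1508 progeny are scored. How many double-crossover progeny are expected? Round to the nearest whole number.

29

Map distances give recombination frequencies of 0.123 and 0.157 for the two intervals.
With no interference, expected double-crossover frequency = 0.123 × 0.157 = 0.01931.
Expected number = 0.01931 × 1508 = 29.12 ≈ 29.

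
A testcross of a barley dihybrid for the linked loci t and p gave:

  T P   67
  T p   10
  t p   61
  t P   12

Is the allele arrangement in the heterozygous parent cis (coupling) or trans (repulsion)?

The two most frequent classes are T P (67) and t p (61); these are the parental (non-recombinant) types.
So the F1 carried T P on one chromosome and t p on the other — the recessive alleles are on the same chromosome (cis / coupling).

cis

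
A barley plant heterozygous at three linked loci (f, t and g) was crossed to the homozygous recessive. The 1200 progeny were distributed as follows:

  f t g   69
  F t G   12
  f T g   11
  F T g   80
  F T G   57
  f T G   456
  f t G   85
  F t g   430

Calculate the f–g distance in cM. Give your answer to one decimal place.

The two most frequent reciprocal classes, F t g and f T G, are the parental types, so the F1 was F t g / f T G.
The two rarest classes, F t G and f T g, are the double crossovers. Comparing them with the parentals, only the g allele has switched, so g is the middle locus and the order is f – g – t.
Crossovers in the f–g interval produce the single-crossover classes f t g and F T G (69 + 57 = 126) plus the double crossovers (23).
RF(f–g) = (126 + 23) / 1200 = 149/1200 = 0.1242 → 12.4 cM.

12.4 cM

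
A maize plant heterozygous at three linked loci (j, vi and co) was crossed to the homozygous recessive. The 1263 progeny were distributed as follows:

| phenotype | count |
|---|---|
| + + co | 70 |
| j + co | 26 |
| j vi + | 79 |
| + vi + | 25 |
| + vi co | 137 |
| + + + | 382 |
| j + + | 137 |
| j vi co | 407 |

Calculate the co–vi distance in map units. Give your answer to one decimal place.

The two most frequent reciprocal classes, + + + and j vi co, are the parental types, so the F1 was + + + / j vi co.
The two rarest classes, + vi + and j + co, are the double crossovers. Comparing them with the parentals, only the vi allele has switched, so vi is the middle locus and the order is co – vi – j.
Crossovers in the co–vi interval produce the single-crossover classes + + co and j vi + (70 + 79 = 149) plus the double crossovers (51).
RF(co–vi) = (149 + 51) / 1263 = 200/1263 = 0.1584 → 15.8 map units.

15.8 map units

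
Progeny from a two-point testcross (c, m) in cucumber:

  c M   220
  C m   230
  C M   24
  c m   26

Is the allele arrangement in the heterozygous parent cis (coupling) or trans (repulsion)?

trans

The two most frequent classes are C m (230) and c M (220); these are the parental (non-recombinant) types.
So the F1 carried C m on one chromosome and c M on the other — the recessive alleles are on opposite chromosomes (trans / repulsion).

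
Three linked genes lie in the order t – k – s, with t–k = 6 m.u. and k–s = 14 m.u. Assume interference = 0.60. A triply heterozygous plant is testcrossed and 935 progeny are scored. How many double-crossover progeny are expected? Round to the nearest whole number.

3

Map distances give recombination frequencies of 0.060 and 0.140 for the two intervals.
With interference 0.60 (so coincidence = 0.40), expected double-crossover frequency = 0.060 × 0.140 × 0.40 = 0.00336.
Expected number = 0.00336 × 935 = 3.14 ≈ 3.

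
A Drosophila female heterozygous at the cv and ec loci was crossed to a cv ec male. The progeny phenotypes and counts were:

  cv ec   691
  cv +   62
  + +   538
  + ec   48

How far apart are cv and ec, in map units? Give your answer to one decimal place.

8.2 map units

The two most frequent classes, + + (538) and cv ec (691), are the parental types, so the F1 was + + / cv ec.
The recombinant classes are + ec and cv +: 48 + 62 = 110.
Recombination frequency = 110/1339 = 0.0822 ≈ 8.2%, i.e. 8.2 map units.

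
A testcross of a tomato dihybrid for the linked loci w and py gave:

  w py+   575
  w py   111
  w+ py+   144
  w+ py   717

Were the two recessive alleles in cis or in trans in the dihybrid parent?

The two most frequent classes are w+ py (717) and w py+ (575); these are the parental (non-recombinant) types.
So the F1 carried w+ py on one chromosome and w py+ on the other — the recessive alleles are on opposite chromosomes (trans / repulsion).

trans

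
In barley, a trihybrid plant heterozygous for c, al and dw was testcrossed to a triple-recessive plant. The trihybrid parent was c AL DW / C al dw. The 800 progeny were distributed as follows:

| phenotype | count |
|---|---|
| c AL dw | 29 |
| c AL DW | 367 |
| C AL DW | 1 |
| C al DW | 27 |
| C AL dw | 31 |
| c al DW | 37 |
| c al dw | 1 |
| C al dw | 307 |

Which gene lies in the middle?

c

The two rarest classes, C AL DW and c al dw, are the double crossovers. Comparing them with the parentals, only the c allele has switched, so c is the middle locus and the order is dw – c – al.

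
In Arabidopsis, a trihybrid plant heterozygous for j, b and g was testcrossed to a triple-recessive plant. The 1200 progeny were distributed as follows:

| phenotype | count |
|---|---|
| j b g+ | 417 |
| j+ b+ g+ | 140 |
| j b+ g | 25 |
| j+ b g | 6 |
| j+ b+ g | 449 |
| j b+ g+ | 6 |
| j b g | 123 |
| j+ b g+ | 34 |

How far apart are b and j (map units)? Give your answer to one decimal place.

5.9 map units

The two most frequent reciprocal classes, j+ b+ g and j b g+, are the parental types, so the F1 was j+ b+ g / j b g+.
The two rarest classes, j+ b g and j b+ g+, are the double crossovers. Comparing them with the parentals, only the b allele has switched, so b is the middle locus and the order is g – b – j.
Crossovers in the b–j interval produce the single-crossover classes j b+ g and j+ b g+ (25 + 34 = 59) plus the double crossovers (12).
RF(b–j) = (59 + 12) / 1200 = 71/1200 = 0.0592 → 5.9 map units.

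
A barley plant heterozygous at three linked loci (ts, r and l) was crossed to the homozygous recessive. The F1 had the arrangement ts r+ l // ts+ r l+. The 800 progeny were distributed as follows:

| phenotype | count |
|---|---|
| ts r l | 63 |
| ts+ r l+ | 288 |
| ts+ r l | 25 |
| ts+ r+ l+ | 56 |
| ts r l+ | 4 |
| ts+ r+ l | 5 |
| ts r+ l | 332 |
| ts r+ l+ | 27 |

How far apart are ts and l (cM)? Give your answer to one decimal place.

7.6 cM

The two rarest classes, ts+ r+ l and ts r l+, are the double crossovers. Comparing them with the parentals, only the ts allele has switched, so ts is the middle locus and the order is l – ts – r.
Crossovers in the l–ts interval produce the single-crossover classes ts r+ l+ and ts+ r l (27 + 25 = 52) plus the double crossovers (9).
RF(l–ts) = (52 + 9) / 800 = 61/800 = 0.0762 → 7.6 cM.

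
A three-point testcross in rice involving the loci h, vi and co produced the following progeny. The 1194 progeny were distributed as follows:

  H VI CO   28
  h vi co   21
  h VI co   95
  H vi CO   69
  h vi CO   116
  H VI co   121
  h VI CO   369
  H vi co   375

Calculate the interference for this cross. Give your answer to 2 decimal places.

0.04

The two most frequent reciprocal classes, h VI CO and H vi co, are the parental types, so the F1 was h VI CO / H vi co.
The two rarest classes, H VI CO and h vi co, are the double crossovers. Comparing them with the parentals, only the h allele has switched, so h is the middle locus and the order is co – h – vi.
co–h: (164 + 49)/1194 = 0.1784; h–vi: (237 + 49)/1194 = 0.2395.
Expected DCO frequency = 0.1784 × 0.2395 ≈ 0.04273; observed = 49/1194 ≈ 0.04104.
Coefficient of coincidence = 0.04104/0.04273 ≈ 0.96; interference = 1 − 0.96 = 0.04.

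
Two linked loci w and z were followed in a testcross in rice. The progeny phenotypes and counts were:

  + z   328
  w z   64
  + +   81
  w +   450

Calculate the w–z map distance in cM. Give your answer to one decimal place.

The two most frequent classes, + z (328) and w + (450), are the parental types, so the F1 was + z / w +.
The recombinant classes are + + and w z: 81 + 64 = 145.
Recombination frequency = 145/923 = 0.1571 ≈ 15.7%, i.e. 15.7 cM.

15.7 cM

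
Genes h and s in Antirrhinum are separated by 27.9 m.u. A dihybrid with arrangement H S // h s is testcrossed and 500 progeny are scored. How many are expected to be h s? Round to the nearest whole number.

A map distance of 27.9 m.u. corresponds to a recombination frequency of 0.279.
The F1 is H S / h s, so h s is a parental gamete class with expected frequency (1 − r)/2 = 0.721/2 = 0.3605.
Expected number = 0.3605 × 500 = 180.25 ≈ 180.

180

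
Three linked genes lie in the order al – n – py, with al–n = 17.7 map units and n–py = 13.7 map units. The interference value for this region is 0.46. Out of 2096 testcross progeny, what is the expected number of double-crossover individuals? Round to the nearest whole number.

Map distances give recombination frequencies of 0.177 and 0.137 for the two intervals.
With interference 0.46 (so coincidence = 0.54), expected double-crossover frequency = 0.177 × 0.137 × 0.54 = 0.01309.
Expected number = 0.01309 × 2096 = 27.45 ≈ 27.

27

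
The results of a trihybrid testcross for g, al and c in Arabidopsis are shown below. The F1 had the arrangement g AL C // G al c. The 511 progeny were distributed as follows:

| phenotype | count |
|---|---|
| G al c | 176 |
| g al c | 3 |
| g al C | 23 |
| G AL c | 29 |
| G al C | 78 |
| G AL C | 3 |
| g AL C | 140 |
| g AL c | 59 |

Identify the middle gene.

The two rarest classes, G AL C and g al c, are the double crossovers. Comparing them with the parentals, only the g allele has switched, so g is the middle locus and the order is al – g – c.

g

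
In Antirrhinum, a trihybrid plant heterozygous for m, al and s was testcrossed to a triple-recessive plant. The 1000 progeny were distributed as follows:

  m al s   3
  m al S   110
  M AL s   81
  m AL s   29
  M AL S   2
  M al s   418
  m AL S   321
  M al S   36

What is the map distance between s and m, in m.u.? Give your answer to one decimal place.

7.0 m.u.

The two most frequent reciprocal classes, m AL S and M al s, are the parental types, so the F1 was m AL S / M al s.
The two rarest classes, M AL S and m al s, are the double crossovers. Comparing them with the parentals, only the m allele has switched, so m is the middle locus and the order is s – m – al.
Crossovers in the s–m interval produce the single-crossover classes m AL s and M al S (29 + 36 = 65) plus the double crossovers (5).
RF(s–m) = (65 + 5) / 1000 = 70/1000 = 0.0700 → 7.0 m.u.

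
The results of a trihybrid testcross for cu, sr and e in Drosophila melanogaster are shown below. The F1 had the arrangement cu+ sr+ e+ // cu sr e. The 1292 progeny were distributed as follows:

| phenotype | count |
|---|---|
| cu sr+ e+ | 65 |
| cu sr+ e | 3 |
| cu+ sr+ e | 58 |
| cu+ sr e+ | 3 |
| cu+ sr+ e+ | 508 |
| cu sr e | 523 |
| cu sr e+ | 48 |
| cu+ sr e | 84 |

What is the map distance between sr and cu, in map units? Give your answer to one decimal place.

The two rarest classes, cu+ sr e+ and cu sr+ e, are the double crossovers. Comparing them with the parentals, only the sr allele has switched, so sr is the middle locus and the order is cu – sr – e.
Crossovers in the cu–sr interval produce the single-crossover classes cu sr+ e+ and cu+ sr e (65 + 84 = 149) plus the double crossovers (6).
RF(cu–sr) = (149 + 6) / 1292 = 155/1292 = 0.1200 → 12.0 map units.

12.0 map units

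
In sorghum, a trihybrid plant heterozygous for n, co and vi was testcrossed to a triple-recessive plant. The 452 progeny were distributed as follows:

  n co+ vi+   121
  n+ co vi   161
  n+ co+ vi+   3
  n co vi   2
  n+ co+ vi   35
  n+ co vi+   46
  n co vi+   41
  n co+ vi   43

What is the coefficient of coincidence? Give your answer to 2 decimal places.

The two most frequent reciprocal classes, n co+ vi+ and n+ co vi, are the parental types, so the F1 was n co+ vi+ / n+ co vi.
The two rarest classes, n+ co+ vi+ and n co vi, are the double crossovers. Comparing them with the parentals, only the n allele has switched, so n is the middle locus and the order is co – n – vi.
co–n: (76 + 5)/452 = 0.1792; n–vi: (89 + 5)/452 = 0.2080.
Expected DCO frequency = 0.1792 × 0.2080 ≈ 0.03727; observed = 5/452 ≈ 0.01106.
Coefficient of coincidence = 0.01106/0.03727 ≈ 0.30.

0.30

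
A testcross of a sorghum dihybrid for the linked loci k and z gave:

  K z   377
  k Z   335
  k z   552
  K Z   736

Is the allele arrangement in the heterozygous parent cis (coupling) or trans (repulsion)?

The two most frequent classes are K Z (736) and k z (552); these are the parental (non-recombinant) types.
So the F1 carried K Z on one chromosome and k z on the other — the recessive alleles are on the same chromosome (cis / coupling).

cis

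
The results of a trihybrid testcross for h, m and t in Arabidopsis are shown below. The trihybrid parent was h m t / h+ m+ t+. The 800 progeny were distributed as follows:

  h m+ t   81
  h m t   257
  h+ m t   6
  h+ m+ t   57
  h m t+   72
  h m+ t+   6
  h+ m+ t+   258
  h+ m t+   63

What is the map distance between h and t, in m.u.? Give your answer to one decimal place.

17.6 m.u.

The two rarest classes, h+ m t and h m+ t+, are the double crossovers. Comparing them with the parentals, only the h allele has switched, so h is the middle locus and the order is t – h – m.
Crossovers in the t–h interval produce the single-crossover classes h m t+ and h+ m+ t (72 + 57 = 129) plus the double crossovers (12).
RF(t–h) = (129 + 12) / 800 = 141/800 = 0.1762 → 17.6 m.u.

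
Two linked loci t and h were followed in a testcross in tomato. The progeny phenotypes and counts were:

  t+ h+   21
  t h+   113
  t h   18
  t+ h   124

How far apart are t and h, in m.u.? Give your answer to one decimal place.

14.1 m.u.

The two most frequent classes, t+ h (124) and t h+ (113), are the parental types, so the F1 was t+ h / t h+.
The recombinant classes are t+ h+ and t h: 21 + 18 = 39.
Recombination frequency = 39/276 = 0.1413 ≈ 14.1%, i.e. 14.1 m.u.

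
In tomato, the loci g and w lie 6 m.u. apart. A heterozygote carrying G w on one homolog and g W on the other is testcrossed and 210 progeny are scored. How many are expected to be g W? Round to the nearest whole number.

99

A map distance of 6 m.u. corresponds to a recombination frequency of 0.060.
The F1 is G w / g W, so g W is a parental gamete class with expected frequency (1 − r)/2 = 0.940/2 = 0.4700.
Expected number = 0.4700 × 210 = 98.70 ≈ 99.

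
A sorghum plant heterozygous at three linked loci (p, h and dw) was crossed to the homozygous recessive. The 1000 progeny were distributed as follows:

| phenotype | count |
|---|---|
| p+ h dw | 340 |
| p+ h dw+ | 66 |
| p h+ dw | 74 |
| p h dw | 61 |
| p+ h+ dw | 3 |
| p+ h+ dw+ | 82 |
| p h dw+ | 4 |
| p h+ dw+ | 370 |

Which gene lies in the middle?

h

The two most frequent reciprocal classes, p+ h dw and p h+ dw+, are the parental types, so the F1 was p+ h dw / p h+ dw+.
The two rarest classes, p+ h+ dw and p h dw+, are the double crossovers. Comparing them with the parentals, only the h allele has switched, so h is the middle locus and the order is p – h – dw.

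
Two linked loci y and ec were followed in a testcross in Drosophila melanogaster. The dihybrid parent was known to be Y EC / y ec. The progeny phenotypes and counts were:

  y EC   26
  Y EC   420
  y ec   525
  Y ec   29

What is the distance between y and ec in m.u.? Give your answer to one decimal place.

The recombinant classes are Y ec and y EC: 29 + 26 = 55.
Recombination frequency = 55/1000 = 0.0550 ≈ 5.5%, i.e. 5.5 m.u.

5.5 m.u.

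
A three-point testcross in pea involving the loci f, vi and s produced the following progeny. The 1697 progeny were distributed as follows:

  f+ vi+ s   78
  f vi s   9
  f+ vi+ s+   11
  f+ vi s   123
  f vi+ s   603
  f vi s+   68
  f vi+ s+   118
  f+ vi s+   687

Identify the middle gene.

The two most frequent reciprocal classes, f+ vi s+ and f vi+ s, are the parental types, so the F1 was f+ vi s+ / f vi+ s.
The two rarest classes, f+ vi+ s+ and f vi s, are the double crossovers. Comparing them with the parentals, only the vi allele has switched, so vi is the middle locus and the order is s – vi – f.

vi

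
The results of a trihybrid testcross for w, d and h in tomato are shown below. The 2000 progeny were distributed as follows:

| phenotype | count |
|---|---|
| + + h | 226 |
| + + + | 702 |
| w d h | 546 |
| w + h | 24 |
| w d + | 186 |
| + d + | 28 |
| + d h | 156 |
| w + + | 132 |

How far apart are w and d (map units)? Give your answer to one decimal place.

The two most frequent reciprocal classes, + + + and w d h, are the parental types, so the F1 was + + + / w d h.
The two rarest classes, + d + and w + h, are the double crossovers. Comparing them with the parentals, only the d allele has switched, so d is the middle locus and the order is w – d – h.
Crossovers in the w–d interval produce the single-crossover classes w + + and + d h (132 + 156 = 288) plus the double crossovers (52).
RF(w–d) = (288 + 52) / 2000 = 340/2000 = 0.1700 → 17.0 map units.

17.0 map units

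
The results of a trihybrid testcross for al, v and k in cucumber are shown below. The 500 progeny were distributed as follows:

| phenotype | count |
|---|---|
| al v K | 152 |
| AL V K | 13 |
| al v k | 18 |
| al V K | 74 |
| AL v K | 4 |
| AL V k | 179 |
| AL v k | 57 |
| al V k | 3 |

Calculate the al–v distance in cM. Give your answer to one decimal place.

27.6 cM

The two most frequent reciprocal classes, AL V k and al v K, are the parental types, so the F1 was AL V k / al v K.
The two rarest classes, al V k and AL v K, are the double crossovers. Comparing them with the parentals, only the al allele has switched, so al is the middle locus and the order is k – al – v.
Crossovers in the al–v interval produce the single-crossover classes AL v k and al V K (57 + 74 = 131) plus the double crossovers (7).
RF(al–v) = (131 + 7) / 500 = 138/500 = 0.2760 → 27.6 cM.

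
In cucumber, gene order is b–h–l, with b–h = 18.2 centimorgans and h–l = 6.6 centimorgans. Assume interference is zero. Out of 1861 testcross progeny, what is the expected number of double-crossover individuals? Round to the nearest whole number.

22

Map distances give recombination frequencies of 0.182 and 0.066 for the two intervals.
With no interference, expected double-crossover frequency = 0.182 × 0.066 = 0.01201.
Expected number = 0.01201 × 1861 = 22.35 ≈ 22.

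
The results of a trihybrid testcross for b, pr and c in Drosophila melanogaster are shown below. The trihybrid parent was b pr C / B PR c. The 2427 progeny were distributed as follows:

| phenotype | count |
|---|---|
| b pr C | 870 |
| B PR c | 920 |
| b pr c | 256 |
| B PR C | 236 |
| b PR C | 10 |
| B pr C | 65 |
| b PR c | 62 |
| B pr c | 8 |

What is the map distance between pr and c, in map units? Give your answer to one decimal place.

21.0 map units

The two rarest classes, b PR C and B pr c, are the double crossovers. Comparing them with the parentals, only the pr allele has switched, so pr is the middle locus and the order is c – pr – b.
Crossovers in the c–pr interval produce the single-crossover classes b pr c and B PR C (256 + 236 = 492) plus the double crossovers (18).
RF(c–pr) = (492 + 18) / 2427 = 510/2427 = 0.2101 → 21.0 map units.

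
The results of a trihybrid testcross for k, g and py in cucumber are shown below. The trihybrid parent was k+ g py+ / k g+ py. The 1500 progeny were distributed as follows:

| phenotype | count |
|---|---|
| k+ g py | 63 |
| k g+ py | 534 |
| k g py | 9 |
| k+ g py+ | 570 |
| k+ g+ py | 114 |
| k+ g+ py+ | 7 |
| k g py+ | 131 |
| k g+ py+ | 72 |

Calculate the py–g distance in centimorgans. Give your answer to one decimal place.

The two rarest classes, k+ g+ py+ and k g py, are the double crossovers. Comparing them with the parentals, only the g allele has switched, so g is the middle locus and the order is k – g – py.
Crossovers in the g–py interval produce the single-crossover classes k+ g py and k g+ py+ (63 + 72 = 135) plus the double crossovers (16).
RF(g–py) = (135 + 16) / 1500 = 151/1500 = 0.1007 → 10.1 centimorgans.

10.1 centimorgans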